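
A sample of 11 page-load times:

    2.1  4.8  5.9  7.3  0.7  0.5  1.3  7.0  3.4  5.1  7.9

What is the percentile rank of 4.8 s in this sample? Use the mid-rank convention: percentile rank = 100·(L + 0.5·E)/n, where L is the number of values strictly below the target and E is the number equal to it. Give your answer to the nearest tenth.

Sorted: 0.5, 0.7, 1.3, 2.1, 3.4, 4.8, 5.1, 5.9, 7.0, 7.3, 7.9.
Count below 4.8: L = 5; count equal: E = 1; n = 11.
Percentile rank = 100·(5 + 0.5·1)/11 = 100·5.5/11 = 50.

50.0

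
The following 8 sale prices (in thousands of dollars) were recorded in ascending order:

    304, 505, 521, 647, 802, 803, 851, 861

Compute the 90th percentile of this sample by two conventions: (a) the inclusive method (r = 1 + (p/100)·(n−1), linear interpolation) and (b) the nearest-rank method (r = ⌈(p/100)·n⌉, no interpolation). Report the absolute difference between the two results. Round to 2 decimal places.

7.00

n = 8.
(a) r = 7.3; between ranks 7 (851) and 8 (861): 854.
(b) the nearest-rank method: rank 8 → 861.
|854 − 861| = 7.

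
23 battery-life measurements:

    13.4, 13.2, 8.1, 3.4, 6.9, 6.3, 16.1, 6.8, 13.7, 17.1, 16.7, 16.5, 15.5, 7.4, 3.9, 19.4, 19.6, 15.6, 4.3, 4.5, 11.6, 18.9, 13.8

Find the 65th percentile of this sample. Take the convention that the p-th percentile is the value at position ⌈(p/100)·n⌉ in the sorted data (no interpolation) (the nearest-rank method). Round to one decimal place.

15.5

Sorted: 3.4, 3.9, 4.3, 4.5, 6.3, 6.8, 6.9, 7.4, 8.1, 11.6, 13.2, 13.4, 13.7, 13.8, 15.5, 15.6, 16.1, 16.5, 16.7, 17.1, 18.9, 19.4, 19.6.
n = 23.
Position = ⌈65/100 · 23⌉ = ⌈14.95⌉ = 15.
The value at rank 15 is 15.5.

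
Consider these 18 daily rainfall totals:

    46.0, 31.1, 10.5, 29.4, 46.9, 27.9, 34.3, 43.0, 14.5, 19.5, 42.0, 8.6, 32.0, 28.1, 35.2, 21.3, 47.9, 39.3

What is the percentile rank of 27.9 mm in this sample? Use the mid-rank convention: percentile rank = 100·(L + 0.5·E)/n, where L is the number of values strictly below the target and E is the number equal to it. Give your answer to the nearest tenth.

Sorted: 8.6, 10.5, 14.5, 19.5, 21.3, 27.9, 28.1, 29.4, 31.1, 32.0, 34.3, 35.2, 39.3, 42.0, 43.0, 46.0, 46.9, 47.9.
Count below 27.9: L = 5; count equal: E = 1; n = 18.
Percentile rank = 100·(5 + 0.5·1)/18 = 100·5.5/18 = 30.56.

30.6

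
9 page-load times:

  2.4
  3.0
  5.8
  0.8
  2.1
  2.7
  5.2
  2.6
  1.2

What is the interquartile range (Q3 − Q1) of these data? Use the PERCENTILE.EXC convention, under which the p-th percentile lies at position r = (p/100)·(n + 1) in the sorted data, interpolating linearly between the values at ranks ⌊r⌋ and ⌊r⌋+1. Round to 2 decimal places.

Sorted: 0.8, 1.2, 2.1, 2.4, 2.6, 2.7, 3.0, 5.2, 5.8.
n = 9.
P25: r = 2.5; ranks 2–3 are 1.2, 2.1; interpolating gives 1.65.
P75: r = 7.5; ranks 7–8 are 3.0, 5.2; interpolating gives 4.1.
Difference: 4.1 − 1.65 = 2.45.

2.45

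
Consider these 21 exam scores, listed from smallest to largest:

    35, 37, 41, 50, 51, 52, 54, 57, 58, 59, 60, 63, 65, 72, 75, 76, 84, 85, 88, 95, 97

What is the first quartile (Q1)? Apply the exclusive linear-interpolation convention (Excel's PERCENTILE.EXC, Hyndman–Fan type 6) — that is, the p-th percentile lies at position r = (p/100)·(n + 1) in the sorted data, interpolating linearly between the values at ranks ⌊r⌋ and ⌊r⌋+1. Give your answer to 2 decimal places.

n = 21.
r = (25/100)·(21 + 1) = 5.5.
Rank 5 is 51 and rank 6 is 52.
Interpolate: 51 + 0.5·(52 − 51) = 51 + 0.5·1 = 51.5.

51.50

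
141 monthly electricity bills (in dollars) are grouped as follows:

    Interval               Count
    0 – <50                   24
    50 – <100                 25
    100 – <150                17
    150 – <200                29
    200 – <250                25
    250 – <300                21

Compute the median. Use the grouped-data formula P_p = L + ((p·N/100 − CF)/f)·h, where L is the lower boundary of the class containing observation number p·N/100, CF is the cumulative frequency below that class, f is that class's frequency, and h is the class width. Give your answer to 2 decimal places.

N = 141; target position k = 50/100 · 141 = 70.5.
Cumulative frequencies: 24, 49, 66, 95, 120, 141.
Observation 70.5 falls in the class 150 – <200.
L = 150, CF = 66, f = 29, h = 50.
P50 = 150 + ((70.5 − 66)/29)·50 = 150 + 7.75862 = 157.759.

157.76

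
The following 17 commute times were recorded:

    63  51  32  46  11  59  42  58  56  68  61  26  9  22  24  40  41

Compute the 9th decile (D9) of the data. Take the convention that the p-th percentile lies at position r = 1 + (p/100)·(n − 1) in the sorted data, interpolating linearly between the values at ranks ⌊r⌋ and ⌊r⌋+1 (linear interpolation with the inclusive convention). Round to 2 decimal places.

61.80

Sorted: 9, 11, 22, 24, 26, 32, 40, 41, 42, 46, 51, 56, 58, 59, 61, 63, 68.
n = 17.
r = 1 + (90/100)·(17 − 1) = 1 + 14.4 = 15.4.
Rank 15 is 61 and rank 16 is 63.
Interpolate: 61 + 0.4·(63 − 61) = 61 + 0.4·2 = 61.8.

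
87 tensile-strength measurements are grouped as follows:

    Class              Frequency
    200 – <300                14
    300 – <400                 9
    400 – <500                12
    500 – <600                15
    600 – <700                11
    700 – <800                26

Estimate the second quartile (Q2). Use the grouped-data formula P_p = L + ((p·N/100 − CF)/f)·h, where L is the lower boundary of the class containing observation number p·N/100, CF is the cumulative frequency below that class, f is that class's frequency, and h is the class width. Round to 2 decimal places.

N = 87; target position k = 50/100 · 87 = 43.5.
Cumulative frequencies: 14, 23, 35, 50, 61, 87.
Observation 43.5 falls in the class 500 – <600.
L = 500, CF = 35, f = 15, h = 100.
P50 = 500 + ((43.5 − 35)/15)·100 = 500 + 56.6667 = 556.667.

556.67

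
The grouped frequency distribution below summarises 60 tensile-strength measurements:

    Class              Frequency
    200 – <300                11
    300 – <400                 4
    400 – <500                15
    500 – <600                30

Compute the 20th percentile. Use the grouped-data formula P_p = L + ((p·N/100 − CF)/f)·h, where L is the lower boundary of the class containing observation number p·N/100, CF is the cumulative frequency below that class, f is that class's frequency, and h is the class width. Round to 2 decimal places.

325.00

N = 60; target position k = 20/100 · 60 = 12.
Cumulative frequencies: 11, 15, 30, 60.
Observation 12 falls in the class 300 – <400.
L = 300, CF = 11, f = 4, h = 100.
P20 = 300 + ((12 − 11)/4)·100 = 300 + 25 = 325.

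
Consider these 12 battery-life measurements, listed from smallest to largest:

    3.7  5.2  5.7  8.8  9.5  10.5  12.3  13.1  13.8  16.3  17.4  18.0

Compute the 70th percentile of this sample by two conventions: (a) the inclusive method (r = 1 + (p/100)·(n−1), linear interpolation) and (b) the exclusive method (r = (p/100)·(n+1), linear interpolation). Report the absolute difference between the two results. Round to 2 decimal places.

0.46

n = 12.
(a) r = 8.7; between ranks 8 (13.1) and 9 (13.8): 13.59.
(b) r = 9.1; between ranks 9 (13.8) and 10 (16.3): 14.05.
|13.59 − 14.05| = 0.46.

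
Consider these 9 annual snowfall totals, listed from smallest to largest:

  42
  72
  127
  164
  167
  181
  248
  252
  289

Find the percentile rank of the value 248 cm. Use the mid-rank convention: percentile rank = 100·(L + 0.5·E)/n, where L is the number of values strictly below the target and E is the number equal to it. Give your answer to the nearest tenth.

72.2

Count below 248: L = 6; count equal: E = 1; n = 9.
Percentile rank = 100·(6 + 0.5·1)/9 = 100·6.5/9 = 72.22.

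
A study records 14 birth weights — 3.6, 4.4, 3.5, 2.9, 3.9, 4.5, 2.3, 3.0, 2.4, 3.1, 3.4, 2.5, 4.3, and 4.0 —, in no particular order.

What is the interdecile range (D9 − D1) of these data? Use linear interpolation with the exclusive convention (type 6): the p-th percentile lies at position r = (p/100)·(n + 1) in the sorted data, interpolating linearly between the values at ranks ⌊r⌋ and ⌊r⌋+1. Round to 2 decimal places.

2.10

Sorted: 2.3, 2.4, 2.5, 2.9, 3.0, 3.1, 3.4, 3.5, 3.6, 3.9, 4.0, 4.3, 4.4, 4.5.
n = 14.
P10: r = 1.5; ranks 1–2 are 2.3, 2.4; interpolating gives 2.35.
P90: r = 13.5; ranks 13–14 are 4.4, 4.5; interpolating gives 4.45.
Difference: 4.45 − 2.35 = 2.1.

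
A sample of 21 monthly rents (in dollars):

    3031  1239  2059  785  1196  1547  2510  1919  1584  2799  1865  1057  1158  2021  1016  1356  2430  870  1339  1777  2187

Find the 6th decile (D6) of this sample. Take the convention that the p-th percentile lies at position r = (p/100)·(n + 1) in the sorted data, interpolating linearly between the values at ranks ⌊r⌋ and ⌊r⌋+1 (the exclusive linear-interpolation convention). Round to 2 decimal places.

1875.80

Sorted: 785, 870, 1016, 1057, 1158, 1196, 1239, 1339, 1356, 1547, 1584, 1777, 1865, 1919, 2021, 2059, 2187, 2430, 2510, 2799, 3031.
n = 21.
r = (60/100)·(21 + 1) = 13.2.
Rank 13 is 1865 and rank 14 is 1919.
Interpolate: 1865 + 0.2·(1919 − 1865) = 1865 + 0.2·54 = 1875.8.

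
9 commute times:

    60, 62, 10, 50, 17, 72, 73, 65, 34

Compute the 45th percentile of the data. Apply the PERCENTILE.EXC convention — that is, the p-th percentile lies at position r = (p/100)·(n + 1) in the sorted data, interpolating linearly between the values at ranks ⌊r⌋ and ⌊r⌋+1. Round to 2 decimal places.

Sorted: 10, 17, 34, 50, 60, 62, 65, 72, 73.
n = 9.
r = (45/100)·(9 + 1) = 4.5.
Rank 4 is 50 and rank 5 is 60.
Interpolate: 50 + 0.5·(60 − 50) = 50 + 0.5·10 = 55.

55.00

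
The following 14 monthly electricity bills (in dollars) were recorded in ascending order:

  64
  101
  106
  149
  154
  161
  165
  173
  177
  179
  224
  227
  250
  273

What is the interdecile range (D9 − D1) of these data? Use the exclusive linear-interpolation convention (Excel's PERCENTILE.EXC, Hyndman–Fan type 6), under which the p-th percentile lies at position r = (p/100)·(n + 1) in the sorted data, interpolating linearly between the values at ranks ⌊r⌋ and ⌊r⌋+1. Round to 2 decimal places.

179.00

n = 14.
P10: r = 1.5; ranks 1–2 are 64, 101; interpolating gives 82.5.
P90: r = 13.5; ranks 13–14 are 250, 273; interpolating gives 261.5.
Difference: 261.5 − 82.5 = 179.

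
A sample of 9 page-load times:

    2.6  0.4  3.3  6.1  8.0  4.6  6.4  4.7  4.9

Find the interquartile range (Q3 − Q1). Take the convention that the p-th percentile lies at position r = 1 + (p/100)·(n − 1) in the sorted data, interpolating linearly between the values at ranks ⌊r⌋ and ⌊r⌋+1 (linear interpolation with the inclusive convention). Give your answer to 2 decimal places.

2.80

Sorted: 0.4, 2.6, 3.3, 4.6, 4.7, 4.9, 6.1, 6.4, 8.0.
n = 9.
P25: r = 3 (integer) → 3.3.
P75: r = 7 (integer) → 6.1.
Difference: 6.1 − 3.3 = 2.8.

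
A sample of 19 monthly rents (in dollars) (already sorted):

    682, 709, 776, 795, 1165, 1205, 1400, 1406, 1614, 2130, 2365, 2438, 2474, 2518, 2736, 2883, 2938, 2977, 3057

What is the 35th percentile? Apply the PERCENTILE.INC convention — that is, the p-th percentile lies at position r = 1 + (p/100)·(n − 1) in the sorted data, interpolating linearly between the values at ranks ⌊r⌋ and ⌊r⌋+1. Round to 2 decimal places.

n = 19.
r = 1 + (35/100)·(19 − 1) = 1 + 6.3 = 7.3.
Rank 7 is 1400 and rank 8 is 1406.
Interpolate: 1400 + 0.3·(1406 − 1400) = 1400 + 0.3·6 = 1401.8.

1401.80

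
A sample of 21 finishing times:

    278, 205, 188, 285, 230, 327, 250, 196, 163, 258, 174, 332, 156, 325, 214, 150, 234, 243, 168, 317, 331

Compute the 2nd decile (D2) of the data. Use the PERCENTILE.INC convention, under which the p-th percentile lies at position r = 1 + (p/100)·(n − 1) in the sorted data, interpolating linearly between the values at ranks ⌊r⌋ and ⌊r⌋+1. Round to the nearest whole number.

174

Sorted: 150, 156, 163, 168, 174, 188, 196, 205, 214, 230, 234, 243, 250, 258, 278, 285, 317, 325, 327, 331, 332.
n = 21.
r = 1 + (20/100)·(21 − 1) = 1 + 4 = 5.
r is an integer, so P20 is the value at rank 5: 174.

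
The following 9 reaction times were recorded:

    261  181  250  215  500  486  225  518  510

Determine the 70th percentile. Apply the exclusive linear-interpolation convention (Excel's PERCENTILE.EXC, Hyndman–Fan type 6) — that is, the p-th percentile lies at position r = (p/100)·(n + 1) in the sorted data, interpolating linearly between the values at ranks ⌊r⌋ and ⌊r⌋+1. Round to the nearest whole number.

Sorted: 181, 215, 225, 250, 261, 486, 500, 510, 518.
n = 9.
r = (70/100)·(9 + 1) = 7.
r is an integer, so P70 is the value at rank 7: 500.

500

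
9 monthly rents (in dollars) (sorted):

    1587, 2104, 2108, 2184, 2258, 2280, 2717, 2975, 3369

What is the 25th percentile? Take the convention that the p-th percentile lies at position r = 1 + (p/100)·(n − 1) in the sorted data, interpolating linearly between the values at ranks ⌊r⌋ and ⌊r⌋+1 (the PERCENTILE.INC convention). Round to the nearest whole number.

2108

n = 9.
r = 1 + (25/100)·(9 − 1) = 1 + 2 = 3.
r is an integer, so P25 is the value at rank 3: 2108.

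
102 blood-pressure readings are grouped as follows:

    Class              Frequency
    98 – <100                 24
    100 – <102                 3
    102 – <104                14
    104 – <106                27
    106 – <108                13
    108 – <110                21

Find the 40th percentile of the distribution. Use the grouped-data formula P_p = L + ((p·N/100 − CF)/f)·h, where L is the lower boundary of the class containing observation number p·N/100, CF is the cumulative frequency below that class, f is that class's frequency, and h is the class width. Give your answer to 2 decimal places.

N = 102; target position k = 40/100 · 102 = 40.8.
Cumulative frequencies: 24, 27, 41, 68, 81, 102.
Observation 40.8 falls in the class 102 – <104.
L = 102, CF = 27, f = 14, h = 2.
P40 = 102 + ((40.8 − 27)/14)·2 = 102 + 1.97143 = 103.971.

103.97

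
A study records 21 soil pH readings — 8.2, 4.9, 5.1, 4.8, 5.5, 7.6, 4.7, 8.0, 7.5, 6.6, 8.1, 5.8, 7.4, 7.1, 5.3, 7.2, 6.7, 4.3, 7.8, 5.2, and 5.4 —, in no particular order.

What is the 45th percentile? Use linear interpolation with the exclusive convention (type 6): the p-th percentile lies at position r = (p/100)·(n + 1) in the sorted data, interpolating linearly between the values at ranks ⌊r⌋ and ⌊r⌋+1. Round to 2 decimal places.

Sorted: 4.3, 4.7, 4.8, 4.9, 5.1, 5.2, 5.3, 5.4, 5.5, 5.8, 6.6, 6.7, 7.1, 7.2, 7.4, 7.5, 7.6, 7.8, 8.0, 8.1, 8.2.
n = 21.
r = (45/100)·(21 + 1) = 9.9.
Rank 9 is 5.5 and rank 10 is 5.8.
Interpolate: 5.5 + 0.9·(5.8 − 5.5) = 5.5 + 0.9·0.3 = 5.77.

5.77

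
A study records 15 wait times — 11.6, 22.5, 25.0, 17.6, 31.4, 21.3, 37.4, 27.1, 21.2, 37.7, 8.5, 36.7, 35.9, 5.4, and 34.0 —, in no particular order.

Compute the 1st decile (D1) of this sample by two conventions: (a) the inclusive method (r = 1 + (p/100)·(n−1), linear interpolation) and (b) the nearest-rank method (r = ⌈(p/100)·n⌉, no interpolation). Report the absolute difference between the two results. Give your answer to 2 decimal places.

1.24

Sorted: 5.4, 8.5, 11.6, 17.6, 21.2, 21.3, 22.5, 25.0, 27.1, 31.4, 34.0, 35.9, 36.7, 37.4, 37.7.
n = 15.
(a) r = 2.4; between ranks 2 (8.5) and 3 (11.6): 9.74.
(b) the nearest-rank method: rank 2 → 8.5.
|9.74 − 8.5| = 1.24.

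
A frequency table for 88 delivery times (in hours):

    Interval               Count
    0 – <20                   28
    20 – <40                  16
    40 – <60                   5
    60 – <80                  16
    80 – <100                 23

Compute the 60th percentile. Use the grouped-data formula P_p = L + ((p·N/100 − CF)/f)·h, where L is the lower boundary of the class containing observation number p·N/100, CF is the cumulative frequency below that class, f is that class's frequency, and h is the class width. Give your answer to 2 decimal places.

N = 88; target position k = 60/100 · 88 = 52.8.
Cumulative frequencies: 28, 44, 49, 65, 88.
Observation 52.8 falls in the class 60 – <80.
L = 60, CF = 49, f = 16, h = 20.
P60 = 60 + ((52.8 − 49)/16)·20 = 60 + 4.75 = 64.75.

64.75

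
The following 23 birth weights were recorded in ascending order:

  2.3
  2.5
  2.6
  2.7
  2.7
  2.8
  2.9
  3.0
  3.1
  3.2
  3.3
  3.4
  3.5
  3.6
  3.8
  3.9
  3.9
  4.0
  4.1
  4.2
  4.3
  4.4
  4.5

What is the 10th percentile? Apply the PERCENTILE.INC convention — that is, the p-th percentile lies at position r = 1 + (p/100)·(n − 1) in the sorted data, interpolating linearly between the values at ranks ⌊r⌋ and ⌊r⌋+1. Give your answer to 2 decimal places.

n = 23.
r = 1 + (10/100)·(23 − 1) = 1 + 2.2 = 3.2.
Rank 3 is 2.6 and rank 4 is 2.7.
Interpolate: 2.6 + 0.2·(2.7 − 2.6) = 2.6 + 0.2·0.1 = 2.62.

2.62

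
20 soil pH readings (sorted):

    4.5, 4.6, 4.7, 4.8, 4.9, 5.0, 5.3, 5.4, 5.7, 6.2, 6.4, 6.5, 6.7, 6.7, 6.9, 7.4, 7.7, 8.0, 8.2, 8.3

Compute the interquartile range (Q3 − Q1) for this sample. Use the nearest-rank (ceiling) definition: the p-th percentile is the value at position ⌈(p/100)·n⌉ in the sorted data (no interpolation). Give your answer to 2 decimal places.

2.00

n = 20.
P25: rank ⌈25/100·20⌉ = 5 → 4.9.
P75: rank ⌈75/100·20⌉ = 15 → 6.9.
Difference: 6.9 − 4.9 = 2.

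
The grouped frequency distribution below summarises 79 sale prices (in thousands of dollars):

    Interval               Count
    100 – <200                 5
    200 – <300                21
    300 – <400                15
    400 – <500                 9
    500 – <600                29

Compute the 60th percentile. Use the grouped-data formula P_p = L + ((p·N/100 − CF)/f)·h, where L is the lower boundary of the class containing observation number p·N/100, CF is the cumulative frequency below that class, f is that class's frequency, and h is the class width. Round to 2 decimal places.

471.11

N = 79; target position k = 60/100 · 79 = 47.4.
Cumulative frequencies: 5, 26, 41, 50, 79.
Observation 47.4 falls in the class 400 – <500.
L = 400, CF = 41, f = 9, h = 100.
P60 = 400 + ((47.4 − 41)/9)·100 = 400 + 71.1111 = 471.111.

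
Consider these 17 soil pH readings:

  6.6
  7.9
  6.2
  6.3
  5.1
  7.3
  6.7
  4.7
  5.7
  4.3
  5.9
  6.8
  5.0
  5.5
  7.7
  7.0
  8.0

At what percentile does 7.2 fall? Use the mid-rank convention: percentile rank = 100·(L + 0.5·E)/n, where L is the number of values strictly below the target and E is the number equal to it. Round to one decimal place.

76.5

Sorted: 4.3, 4.7, 5.0, 5.1, 5.5, 5.7, 5.9, 6.2, 6.3, 6.6, 6.7, 6.8, 7.0, 7.3, 7.7, 7.9, 8.0.
Count below 7.2: L = 13; count equal: E = 0; n = 17.
Percentile rank = 100·(13 + 0.5·0)/17 = 100·13/17 = 76.47.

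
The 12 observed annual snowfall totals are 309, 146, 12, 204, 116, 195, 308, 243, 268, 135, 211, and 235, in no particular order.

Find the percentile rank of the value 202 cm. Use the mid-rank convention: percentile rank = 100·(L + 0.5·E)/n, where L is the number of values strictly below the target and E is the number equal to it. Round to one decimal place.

41.7

Sorted: 12, 116, 135, 146, 195, 204, 211, 235, 243, 268, 308, 309.
Count below 202: L = 5; count equal: E = 0; n = 12.
Percentile rank = 100·(5 + 0.5·0)/12 = 100·5/12 = 41.67.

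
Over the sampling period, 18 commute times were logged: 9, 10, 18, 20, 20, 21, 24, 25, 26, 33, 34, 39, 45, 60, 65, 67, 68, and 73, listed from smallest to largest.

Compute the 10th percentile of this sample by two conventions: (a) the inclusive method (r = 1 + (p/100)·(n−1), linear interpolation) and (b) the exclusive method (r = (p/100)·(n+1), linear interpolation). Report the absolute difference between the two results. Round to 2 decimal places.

5.70

n = 18.
(a) r = 2.7; between ranks 2 (10) and 3 (18): 15.6.
(b) r = 1.9; between ranks 1 (9) and 2 (10): 9.9.
|15.6 − 9.9| = 5.7.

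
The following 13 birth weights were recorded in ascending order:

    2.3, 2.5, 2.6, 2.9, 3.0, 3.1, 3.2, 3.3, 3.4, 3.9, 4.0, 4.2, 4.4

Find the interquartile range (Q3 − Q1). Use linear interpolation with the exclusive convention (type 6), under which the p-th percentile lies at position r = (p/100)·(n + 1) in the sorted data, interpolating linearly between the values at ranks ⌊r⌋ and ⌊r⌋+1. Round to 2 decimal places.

1.20

n = 13.
P25: r = 3.5; ranks 3–4 are 2.6, 2.9; interpolating gives 2.75.
P75: r = 10.5; ranks 10–11 are 3.9, 4.0; interpolating gives 3.95.
Difference: 3.95 − 2.75 = 1.2.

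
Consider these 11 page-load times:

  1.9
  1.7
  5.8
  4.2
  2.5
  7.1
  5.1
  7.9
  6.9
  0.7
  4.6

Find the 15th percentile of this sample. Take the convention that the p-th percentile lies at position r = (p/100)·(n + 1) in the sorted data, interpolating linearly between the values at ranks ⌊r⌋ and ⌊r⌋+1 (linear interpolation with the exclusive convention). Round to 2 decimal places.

1.50

Sorted: 0.7, 1.7, 1.9, 2.5, 4.2, 4.6, 5.1, 5.8, 6.9, 7.1, 7.9.
n = 11.
r = (15/100)·(11 + 1) = 1.8.
Rank 1 is 0.7 and rank 2 is 1.7.
Interpolate: 0.7 + 0.8·(1.7 − 0.7) = 0.7 + 0.8·1 = 1.5.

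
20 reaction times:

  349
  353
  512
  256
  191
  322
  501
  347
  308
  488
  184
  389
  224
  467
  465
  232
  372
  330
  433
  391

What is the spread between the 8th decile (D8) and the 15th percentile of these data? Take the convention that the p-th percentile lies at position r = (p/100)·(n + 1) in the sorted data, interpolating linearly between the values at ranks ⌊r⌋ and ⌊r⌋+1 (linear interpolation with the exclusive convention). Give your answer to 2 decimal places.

241.40

Sorted: 184, 191, 224, 232, 256, 308, 322, 330, 347, 349, 353, 372, 389, 391, 433, 465, 467, 488, 501, 512.
n = 20.
P15: r = 3.15; ranks 3–4 are 224, 232; interpolating gives 225.2.
P80: r = 16.8; ranks 16–17 are 465, 467; interpolating gives 466.6.
Difference: 466.6 − 225.2 = 241.4.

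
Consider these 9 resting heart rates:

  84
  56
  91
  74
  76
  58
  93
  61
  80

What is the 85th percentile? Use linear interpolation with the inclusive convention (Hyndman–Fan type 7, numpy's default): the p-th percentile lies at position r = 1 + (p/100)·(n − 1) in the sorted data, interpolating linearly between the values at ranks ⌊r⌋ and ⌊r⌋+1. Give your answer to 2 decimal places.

Sorted: 56, 58, 61, 74, 76, 80, 84, 91, 93.
n = 9.
r = 1 + (85/100)·(9 − 1) = 1 + 6.8 = 7.8.
Rank 7 is 84 and rank 8 is 91.
Interpolate: 84 + 0.8·(91 − 84) = 84 + 0.8·7 = 89.6.

89.60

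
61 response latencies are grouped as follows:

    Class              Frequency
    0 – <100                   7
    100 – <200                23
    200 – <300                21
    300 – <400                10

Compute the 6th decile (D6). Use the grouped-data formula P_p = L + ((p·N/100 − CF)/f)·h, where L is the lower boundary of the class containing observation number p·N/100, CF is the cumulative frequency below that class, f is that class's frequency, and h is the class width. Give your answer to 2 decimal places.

231.43

N = 61; target position k = 60/100 · 61 = 36.6.
Cumulative frequencies: 7, 30, 51, 61.
Observation 36.6 falls in the class 200 – <300.
L = 200, CF = 30, f = 21, h = 100.
P60 = 200 + ((36.6 − 30)/21)·100 = 200 + 31.4286 = 231.429.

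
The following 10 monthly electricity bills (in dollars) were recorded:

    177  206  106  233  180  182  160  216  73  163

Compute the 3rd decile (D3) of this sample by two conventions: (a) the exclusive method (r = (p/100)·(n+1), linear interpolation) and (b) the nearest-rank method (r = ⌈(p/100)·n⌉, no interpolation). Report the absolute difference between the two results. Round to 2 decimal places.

0.90

Sorted: 73, 106, 160, 163, 177, 180, 182, 206, 216, 233.
n = 10.
(a) r = 3.3; between ranks 3 (160) and 4 (163): 160.9.
(b) the nearest-rank method: rank 3 → 160.
|160.9 − 160| = 0.9.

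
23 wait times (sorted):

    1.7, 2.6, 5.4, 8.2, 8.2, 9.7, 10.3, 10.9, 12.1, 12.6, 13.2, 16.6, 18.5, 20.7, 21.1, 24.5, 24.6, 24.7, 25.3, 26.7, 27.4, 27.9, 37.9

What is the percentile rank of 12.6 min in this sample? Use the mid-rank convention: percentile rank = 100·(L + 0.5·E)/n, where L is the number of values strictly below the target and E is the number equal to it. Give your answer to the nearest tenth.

41.3

Count below 12.6: L = 9; count equal: E = 1; n = 23.
Percentile rank = 100·(9 + 0.5·1)/23 = 100·9.5/23 = 41.3.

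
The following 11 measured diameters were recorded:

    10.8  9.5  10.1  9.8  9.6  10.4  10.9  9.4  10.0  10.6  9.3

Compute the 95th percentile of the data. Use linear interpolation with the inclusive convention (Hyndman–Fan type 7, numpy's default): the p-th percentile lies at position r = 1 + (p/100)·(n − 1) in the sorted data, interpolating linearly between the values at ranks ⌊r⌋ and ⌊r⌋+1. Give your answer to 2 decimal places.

10.85

Sorted: 9.3, 9.4, 9.5, 9.6, 9.8, 10.0, 10.1, 10.4, 10.6, 10.8, 10.9.
n = 11.
r = 1 + (95/100)·(11 − 1) = 1 + 9.5 = 10.5.
Rank 10 is 10.8 and rank 11 is 10.9.
Interpolate: 10.8 + 0.5·(10.9 − 10.8) = 10.8 + 0.5·0.1 = 10.85.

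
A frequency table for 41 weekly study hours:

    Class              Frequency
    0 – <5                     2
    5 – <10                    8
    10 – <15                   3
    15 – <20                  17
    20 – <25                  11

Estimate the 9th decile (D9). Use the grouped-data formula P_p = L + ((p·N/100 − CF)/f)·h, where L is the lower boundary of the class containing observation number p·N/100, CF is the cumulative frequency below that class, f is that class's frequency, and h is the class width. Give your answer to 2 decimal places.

N = 41; target position k = 90/100 · 41 = 36.9.
Cumulative frequencies: 2, 10, 13, 30, 41.
Observation 36.9 falls in the class 20 – <25.
L = 20, CF = 30, f = 11, h = 5.
P90 = 20 + ((36.9 − 30)/11)·5 = 20 + 3.13636 = 23.1364.

23.14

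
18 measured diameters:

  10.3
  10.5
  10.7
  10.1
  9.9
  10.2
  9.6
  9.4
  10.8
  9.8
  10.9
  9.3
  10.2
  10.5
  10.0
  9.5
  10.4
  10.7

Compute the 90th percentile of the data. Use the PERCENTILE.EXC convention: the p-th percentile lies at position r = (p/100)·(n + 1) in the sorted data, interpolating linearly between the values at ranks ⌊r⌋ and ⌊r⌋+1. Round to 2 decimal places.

Sorted: 9.3, 9.4, 9.5, 9.6, 9.8, 9.9, 10.0, 10.1, 10.2, 10.2, 10.3, 10.4, 10.5, 10.5, 10.7, 10.7, 10.8, 10.9.
n = 18.
r = (90/100)·(18 + 1) = 17.1.
Rank 17 is 10.8 and rank 18 is 10.9.
Interpolate: 10.8 + 0.1·(10.9 − 10.8) = 10.8 + 0.1·0.1 = 10.81.

10.81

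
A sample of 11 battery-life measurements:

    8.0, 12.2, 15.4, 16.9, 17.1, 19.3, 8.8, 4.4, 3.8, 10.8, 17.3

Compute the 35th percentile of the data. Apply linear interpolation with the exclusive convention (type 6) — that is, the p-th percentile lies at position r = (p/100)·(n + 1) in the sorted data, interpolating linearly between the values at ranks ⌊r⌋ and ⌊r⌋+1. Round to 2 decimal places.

9.20

Sorted: 3.8, 4.4, 8.0, 8.8, 10.8, 12.2, 15.4, 16.9, 17.1, 17.3, 19.3.
n = 11.
r = (35/100)·(11 + 1) = 4.2.
Rank 4 is 8.8 and rank 5 is 10.8.
Interpolate: 8.8 + 0.2·(10.8 − 8.8) = 8.8 + 0.2·2 = 9.2.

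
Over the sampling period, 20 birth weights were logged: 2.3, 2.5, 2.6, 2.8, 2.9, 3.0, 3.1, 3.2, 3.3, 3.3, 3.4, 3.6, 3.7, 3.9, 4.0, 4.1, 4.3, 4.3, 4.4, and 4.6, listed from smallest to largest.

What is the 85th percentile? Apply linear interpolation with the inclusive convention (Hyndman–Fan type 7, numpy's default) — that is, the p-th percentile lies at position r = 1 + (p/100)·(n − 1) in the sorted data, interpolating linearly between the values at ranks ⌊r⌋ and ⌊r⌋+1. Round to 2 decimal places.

n = 20.
r = 1 + (85/100)·(20 − 1) = 1 + 16.15 = 17.15.
Rank 17 is 4.3 and rank 18 is 4.3.
Interpolate: 4.3 + 0.15·(4.3 − 4.3) = 4.3 + 0.15·0 = 4.3.

4.30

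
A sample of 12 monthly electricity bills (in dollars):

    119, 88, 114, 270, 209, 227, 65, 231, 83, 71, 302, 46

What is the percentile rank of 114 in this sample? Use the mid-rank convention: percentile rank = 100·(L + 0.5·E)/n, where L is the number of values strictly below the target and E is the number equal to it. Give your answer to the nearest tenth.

45.8

Sorted: 46, 65, 71, 83, 88, 114, 119, 209, 227, 231, 270, 302.
Count below 114: L = 5; count equal: E = 1; n = 12.
Percentile rank = 100·(5 + 0.5·1)/12 = 100·5.5/12 = 45.83.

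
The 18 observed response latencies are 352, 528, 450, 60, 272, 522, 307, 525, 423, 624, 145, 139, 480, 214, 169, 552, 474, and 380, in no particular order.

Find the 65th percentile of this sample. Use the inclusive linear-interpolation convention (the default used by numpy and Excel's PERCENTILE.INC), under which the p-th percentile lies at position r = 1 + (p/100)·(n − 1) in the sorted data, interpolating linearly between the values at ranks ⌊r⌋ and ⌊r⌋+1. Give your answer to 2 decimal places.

Sorted: 60, 139, 145, 169, 214, 272, 307, 352, 380, 423, 450, 474, 480, 522, 525, 528, 552, 624.
n = 18.
r = 1 + (65/100)·(18 − 1) = 1 + 11.05 = 12.05.
Rank 12 is 474 and rank 13 is 480.
Interpolate: 474 + 0.05·(480 − 474) = 474 + 0.05·6 = 474.3.

474.30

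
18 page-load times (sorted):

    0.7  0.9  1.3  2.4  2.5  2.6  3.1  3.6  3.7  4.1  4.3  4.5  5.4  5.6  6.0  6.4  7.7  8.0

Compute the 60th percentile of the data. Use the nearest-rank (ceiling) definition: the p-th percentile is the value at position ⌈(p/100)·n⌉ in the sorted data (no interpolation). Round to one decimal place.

4.3

n = 18.
Position = ⌈60/100 · 18⌉ = ⌈10.8⌉ = 11.
The value at rank 11 is 4.3.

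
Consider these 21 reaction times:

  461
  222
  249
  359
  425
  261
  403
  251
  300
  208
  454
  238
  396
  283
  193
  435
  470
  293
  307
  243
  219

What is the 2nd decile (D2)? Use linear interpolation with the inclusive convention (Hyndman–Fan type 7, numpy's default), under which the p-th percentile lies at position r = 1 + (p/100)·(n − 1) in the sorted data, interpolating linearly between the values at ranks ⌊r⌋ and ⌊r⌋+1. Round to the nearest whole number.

Sorted: 193, 208, 219, 222, 238, 243, 249, 251, 261, 283, 293, 300, 307, 359, 396, 403, 425, 435, 454, 461, 470.
n = 21.
r = 1 + (20/100)·(21 − 1) = 1 + 4 = 5.
r is an integer, so P20 is the value at rank 5: 238.

238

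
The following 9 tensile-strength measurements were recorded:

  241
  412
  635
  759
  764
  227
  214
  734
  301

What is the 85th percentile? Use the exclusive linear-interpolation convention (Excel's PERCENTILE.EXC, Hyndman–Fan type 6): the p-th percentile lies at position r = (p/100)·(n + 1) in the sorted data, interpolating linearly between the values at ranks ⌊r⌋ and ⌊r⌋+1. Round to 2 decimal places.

761.50

Sorted: 214, 227, 241, 301, 412, 635, 734, 759, 764.
n = 9.
r = (85/100)·(9 + 1) = 8.5.
Rank 8 is 759 and rank 9 is 764.
Interpolate: 759 + 0.5·(764 − 759) = 759 + 0.5·5 = 761.5.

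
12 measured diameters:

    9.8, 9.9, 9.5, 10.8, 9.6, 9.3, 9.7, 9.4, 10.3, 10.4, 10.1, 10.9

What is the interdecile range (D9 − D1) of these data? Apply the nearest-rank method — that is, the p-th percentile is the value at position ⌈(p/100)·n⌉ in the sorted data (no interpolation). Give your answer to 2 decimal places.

Sorted: 9.3, 9.4, 9.5, 9.6, 9.7, 9.8, 9.9, 10.1, 10.3, 10.4, 10.8, 10.9.
n = 12.
P10: rank ⌈10/100·12⌉ = 2 → 9.4.
P90: rank ⌈90/100·12⌉ = 11 → 10.8.
Difference: 10.8 − 9.4 = 1.4.

1.40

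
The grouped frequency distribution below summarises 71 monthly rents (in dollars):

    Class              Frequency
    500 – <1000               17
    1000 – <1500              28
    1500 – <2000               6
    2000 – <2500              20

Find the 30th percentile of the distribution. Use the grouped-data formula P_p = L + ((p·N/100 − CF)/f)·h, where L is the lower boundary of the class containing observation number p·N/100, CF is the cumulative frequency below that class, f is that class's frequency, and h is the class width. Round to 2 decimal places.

N = 71; target position k = 30/100 · 71 = 21.3.
Cumulative frequencies: 17, 45, 51, 71.
Observation 21.3 falls in the class 1000 – <1500.
L = 1000, CF = 17, f = 28, h = 500.
P30 = 1000 + ((21.3 − 17)/28)·500 = 1000 + 76.7857 = 1076.79.

1076.79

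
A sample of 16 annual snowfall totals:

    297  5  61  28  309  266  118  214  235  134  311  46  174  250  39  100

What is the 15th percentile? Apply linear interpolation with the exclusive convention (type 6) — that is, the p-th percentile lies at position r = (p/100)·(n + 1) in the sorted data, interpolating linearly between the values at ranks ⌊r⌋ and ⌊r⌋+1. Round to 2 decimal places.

Sorted: 5, 28, 39, 46, 61, 100, 118, 134, 174, 214, 235, 250, 266, 297, 309, 311.
n = 16.
r = (15/100)·(16 + 1) = 2.55.
Rank 2 is 28 and rank 3 is 39.
Interpolate: 28 + 0.55·(39 − 28) = 28 + 0.55·11 = 34.05.

34.05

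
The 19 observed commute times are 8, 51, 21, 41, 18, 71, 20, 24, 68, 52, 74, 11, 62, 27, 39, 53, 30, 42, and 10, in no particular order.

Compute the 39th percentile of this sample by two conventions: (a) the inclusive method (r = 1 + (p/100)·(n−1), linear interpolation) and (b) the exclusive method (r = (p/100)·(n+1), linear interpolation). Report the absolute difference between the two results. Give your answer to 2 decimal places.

Sorted: 8, 10, 11, 18, 20, 21, 24, 27, 30, 39, 41, 42, 51, 52, 53, 62, 68, 71, 74.
n = 19.
(a) r = 8.02; between ranks 8 (27) and 9 (30): 27.06.
(b) r = 7.8; between ranks 7 (24) and 8 (27): 26.4.
|27.06 − 26.4| = 0.66.

0.66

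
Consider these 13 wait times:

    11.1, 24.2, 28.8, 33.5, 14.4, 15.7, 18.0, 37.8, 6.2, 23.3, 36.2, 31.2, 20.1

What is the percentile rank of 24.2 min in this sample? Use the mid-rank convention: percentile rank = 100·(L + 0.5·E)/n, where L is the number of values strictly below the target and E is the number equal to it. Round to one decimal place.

Sorted: 6.2, 11.1, 14.4, 15.7, 18.0, 20.1, 23.3, 24.2, 28.8, 31.2, 33.5, 36.2, 37.8.
Count below 24.2: L = 7; count equal: E = 1; n = 13.
Percentile rank = 100·(7 + 0.5·1)/13 = 100·7.5/13 = 57.69.

57.7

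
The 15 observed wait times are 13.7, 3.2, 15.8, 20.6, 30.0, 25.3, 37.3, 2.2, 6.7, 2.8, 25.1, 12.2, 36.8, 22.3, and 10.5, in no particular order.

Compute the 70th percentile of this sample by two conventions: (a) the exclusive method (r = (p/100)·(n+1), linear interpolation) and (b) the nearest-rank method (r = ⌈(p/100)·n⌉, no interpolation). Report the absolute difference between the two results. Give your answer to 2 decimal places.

Sorted: 2.2, 2.8, 3.2, 6.7, 10.5, 12.2, 13.7, 15.8, 20.6, 22.3, 25.1, 25.3, 30.0, 36.8, 37.3.
n = 15.
(a) r = 11.2; between ranks 11 (25.1) and 12 (25.3): 25.14.
(b) the nearest-rank method: rank 11 → 25.1.
|25.14 − 25.1| = 0.04.

0.04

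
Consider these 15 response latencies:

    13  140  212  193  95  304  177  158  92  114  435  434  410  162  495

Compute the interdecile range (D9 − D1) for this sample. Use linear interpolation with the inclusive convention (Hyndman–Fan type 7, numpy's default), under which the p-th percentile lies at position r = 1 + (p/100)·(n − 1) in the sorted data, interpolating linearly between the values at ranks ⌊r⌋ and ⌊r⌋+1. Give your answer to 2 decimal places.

Sorted: 13, 92, 95, 114, 140, 158, 162, 177, 193, 212, 304, 410, 434, 435, 495.
n = 15.
P10: r = 2.4; ranks 2–3 are 92, 95; interpolating gives 93.2.
P90: r = 13.6; ranks 13–14 are 434, 435; interpolating gives 434.6.
Difference: 434.6 − 93.2 = 341.4.

341.40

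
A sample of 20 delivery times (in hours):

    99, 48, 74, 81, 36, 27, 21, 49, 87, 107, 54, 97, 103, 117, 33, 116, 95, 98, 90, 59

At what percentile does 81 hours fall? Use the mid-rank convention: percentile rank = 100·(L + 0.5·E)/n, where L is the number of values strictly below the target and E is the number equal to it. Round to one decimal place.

47.5

Sorted: 21, 27, 33, 36, 48, 49, 54, 59, 74, 81, 87, 90, 95, 97, 98, 99, 103, 107, 116, 117.
Count below 81: L = 9; count equal: E = 1; n = 20.
Percentile rank = 100·(9 + 0.5·1)/20 = 100·9.5/20 = 47.5.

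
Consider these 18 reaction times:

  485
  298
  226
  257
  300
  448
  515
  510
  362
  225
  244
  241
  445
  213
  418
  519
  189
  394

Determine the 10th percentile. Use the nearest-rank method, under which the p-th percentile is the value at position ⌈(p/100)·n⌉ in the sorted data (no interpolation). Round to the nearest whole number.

Sorted: 189, 213, 225, 226, 241, 244, 257, 298, 300, 362, 394, 418, 445, 448, 485, 510, 515, 519.
n = 18.
Position = ⌈10/100 · 18⌉ = ⌈1.8⌉ = 2.
The value at rank 2 is 213.

213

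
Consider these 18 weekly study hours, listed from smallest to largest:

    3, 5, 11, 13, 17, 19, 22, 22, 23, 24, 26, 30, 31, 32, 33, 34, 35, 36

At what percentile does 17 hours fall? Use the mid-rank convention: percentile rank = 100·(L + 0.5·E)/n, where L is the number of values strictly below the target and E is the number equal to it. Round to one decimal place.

25.0

Count below 17: L = 4; count equal: E = 1; n = 18.
Percentile rank = 100·(4 + 0.5·1)/18 = 100·4.5/18 = 25.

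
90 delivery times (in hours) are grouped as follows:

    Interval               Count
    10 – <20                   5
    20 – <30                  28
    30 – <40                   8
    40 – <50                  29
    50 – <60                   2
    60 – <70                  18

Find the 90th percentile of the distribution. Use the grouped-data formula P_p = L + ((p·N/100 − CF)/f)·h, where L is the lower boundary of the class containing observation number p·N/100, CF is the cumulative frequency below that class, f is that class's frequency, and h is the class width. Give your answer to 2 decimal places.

N = 90; target position k = 90/100 · 90 = 81.
Cumulative frequencies: 5, 33, 41, 70, 72, 90.
Observation 81 falls in the class 60 – <70.
L = 60, CF = 72, f = 18, h = 10.
P90 = 60 + ((81 − 72)/18)·10 = 60 + 5 = 65.

65.00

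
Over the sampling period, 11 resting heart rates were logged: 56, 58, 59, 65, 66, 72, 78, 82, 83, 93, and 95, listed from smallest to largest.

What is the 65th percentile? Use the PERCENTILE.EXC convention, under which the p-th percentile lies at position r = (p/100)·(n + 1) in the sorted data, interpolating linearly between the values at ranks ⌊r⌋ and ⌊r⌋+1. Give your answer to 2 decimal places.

81.20

n = 11.
r = (65/100)·(11 + 1) = 7.8.
Rank 7 is 78 and rank 8 is 82.
Interpolate: 78 + 0.8·(82 − 78) = 78 + 0.8·4 = 81.2.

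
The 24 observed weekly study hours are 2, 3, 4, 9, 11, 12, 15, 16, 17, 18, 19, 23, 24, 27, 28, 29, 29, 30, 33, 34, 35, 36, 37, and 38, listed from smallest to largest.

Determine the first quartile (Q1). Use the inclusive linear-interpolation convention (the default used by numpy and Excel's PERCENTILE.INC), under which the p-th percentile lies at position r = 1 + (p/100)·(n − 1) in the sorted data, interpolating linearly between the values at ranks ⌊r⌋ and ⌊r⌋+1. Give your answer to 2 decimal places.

n = 24.
r = 1 + (25/100)·(24 − 1) = 1 + 5.75 = 6.75.
Rank 6 is 12 and rank 7 is 15.
Interpolate: 12 + 0.75·(15 − 12) = 12 + 0.75·3 = 14.25.

14.25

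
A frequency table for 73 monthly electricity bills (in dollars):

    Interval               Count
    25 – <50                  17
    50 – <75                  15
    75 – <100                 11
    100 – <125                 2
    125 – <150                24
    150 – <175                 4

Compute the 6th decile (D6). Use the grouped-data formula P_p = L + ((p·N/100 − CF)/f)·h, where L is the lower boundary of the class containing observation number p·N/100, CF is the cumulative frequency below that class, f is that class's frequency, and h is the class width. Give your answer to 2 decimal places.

N = 73; target position k = 60/100 · 73 = 43.8.
Cumulative frequencies: 17, 32, 43, 45, 69, 73.
Observation 43.8 falls in the class 100 – <125.
L = 100, CF = 43, f = 2, h = 25.
P60 = 100 + ((43.8 − 43)/2)·25 = 100 + 10 = 110.

110.00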